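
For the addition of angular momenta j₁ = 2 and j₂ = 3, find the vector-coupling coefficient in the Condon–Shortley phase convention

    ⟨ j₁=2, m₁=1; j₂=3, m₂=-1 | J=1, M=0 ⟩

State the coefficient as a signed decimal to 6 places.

-0.478091  (= −√(8/35))

triangle: 4!·0!·2!/7! = 48/5040
(j±m)!: 3!·1!·2!·4!·1!·1! = 288
prefactor² = (2J+1)·Δ·N² = 288/35
  k=1: −1/(1!·3!·0!·1!·0!·1!) = -1/6
Σ = -1/6  ⇒  CG² = 288/35·(-1/6)² = 8/35
CG = −√(8/35) = -0.478091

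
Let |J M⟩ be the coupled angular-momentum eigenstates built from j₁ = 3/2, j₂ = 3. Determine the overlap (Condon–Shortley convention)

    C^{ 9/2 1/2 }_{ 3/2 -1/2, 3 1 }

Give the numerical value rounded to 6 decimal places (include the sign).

j₁+j₂−J=0  J+j₁−j₂=3  J−j₁+j₂=6  j₁+j₂+J+1=10
(j₁±m₁, j₂±m₂, J±M) = (1,2,4,2,5,4)
P² = 23040/7
sum k=0..0:
  [0] +1/96 = 1/96
S = 1/96
C² = P²·S² = 5/14 ; C = +0.597614

+√(5/14) = +0.597614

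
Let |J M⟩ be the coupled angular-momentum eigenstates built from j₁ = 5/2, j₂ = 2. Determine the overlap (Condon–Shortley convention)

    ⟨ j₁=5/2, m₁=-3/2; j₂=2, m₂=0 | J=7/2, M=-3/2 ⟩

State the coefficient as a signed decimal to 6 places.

j₁+j₂−J=1  J+j₁−j₂=4  J−j₁+j₂=3  j₁+j₂+J+1=9
(j₁±m₁, j₂±m₂, J±M) = (1,4,2,2,2,5)
P² = 512/7
sum k=0..1:
  [0] +1/48 = 1/48
  [1] −1/12 = -1/12
S = -1/16
C² = P²·S² = 2/7 ; C = -0.534522

-0.534522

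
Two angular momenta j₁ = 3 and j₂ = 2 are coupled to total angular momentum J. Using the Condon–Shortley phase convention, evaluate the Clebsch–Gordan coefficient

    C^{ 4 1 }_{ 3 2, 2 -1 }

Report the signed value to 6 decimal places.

+√(7/20) = +0.591608

√[9·1!5!3!/10! · 5!1!1!3!5!3!] = √(6480/7)
  +(−1)^0/∏(0,1,1,1,4,2)! = 1/48  (running 1/48)
  +(−1)^1/∏(1,0,0,0,5,3)! = -1/720  (running 7/360)
⟨..|..⟩ = √(6480/7)·(7/360) = +0.591608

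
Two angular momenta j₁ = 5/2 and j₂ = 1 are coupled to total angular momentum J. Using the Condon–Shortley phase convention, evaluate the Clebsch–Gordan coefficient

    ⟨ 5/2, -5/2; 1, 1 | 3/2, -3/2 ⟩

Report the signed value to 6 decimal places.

j₁+j₂−J=2  J+j₁−j₂=3  J−j₁+j₂=0  j₁+j₂+J+1=6
(j₁±m₁, j₂±m₂, J±M) = (0,5,2,0,0,3)
P² = 96
sum k=2..2:
  [2] +1/12 = 1/12
S = 1/12
C² = P²·S² = 2/3 ; C = +0.816497

+0.816497  (= +√(2/3))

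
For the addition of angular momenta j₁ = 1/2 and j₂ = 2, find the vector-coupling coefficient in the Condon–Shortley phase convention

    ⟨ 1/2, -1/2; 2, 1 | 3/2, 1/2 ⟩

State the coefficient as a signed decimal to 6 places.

−√(3/5) = -0.774597

j₁+j₂−J=1  J+j₁−j₂=0  J−j₁+j₂=3  j₁+j₂+J+1=5
(j₁±m₁, j₂±m₂, J±M) = (0,1,3,1,2,1)
P² = 12/5
sum k=1..1:
  [1] −1/2 = -1/2
S = -1/2
C² = P²·S² = 3/5 ; C = -0.774597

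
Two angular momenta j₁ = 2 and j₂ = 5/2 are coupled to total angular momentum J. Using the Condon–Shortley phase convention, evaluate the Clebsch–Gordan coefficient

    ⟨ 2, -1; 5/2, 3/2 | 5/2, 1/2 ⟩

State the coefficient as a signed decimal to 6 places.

√[6·2!2!3!/8! · 1!3!4!1!3!2!] = √(216/35)
  +(−1)^1/∏(1,1,2,3,0,0)! = -1/12  (running -1/12)
  +(−1)^2/∏(2,0,1,2,1,1)! = 1/4  (running 1/6)
⟨..|..⟩ = √(216/35)·(1/6) = +0.414039

+√(6/35) = +0.414039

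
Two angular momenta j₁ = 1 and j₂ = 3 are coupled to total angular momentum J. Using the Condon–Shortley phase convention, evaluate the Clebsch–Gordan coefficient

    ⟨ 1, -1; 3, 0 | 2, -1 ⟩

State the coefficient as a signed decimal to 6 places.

j₁+j₂−J=2  J+j₁−j₂=0  J−j₁+j₂=4  j₁+j₂+J+1=7
(j₁±m₁, j₂±m₂, J±M) = (0,2,3,3,1,3)
P² = 144/7
sum k=2..2:
  [2] +1/12 = 1/12
S = 1/12
C² = P²·S² = 1/7 ; C = +0.377964

+√(1/7) = +0.377964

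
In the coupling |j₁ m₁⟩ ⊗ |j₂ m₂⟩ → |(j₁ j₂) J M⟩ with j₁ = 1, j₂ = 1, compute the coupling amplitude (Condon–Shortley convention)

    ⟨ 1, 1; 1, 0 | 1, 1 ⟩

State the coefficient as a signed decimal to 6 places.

triangle: 1!×1!×1!/4! = 1/24
(j±m)!: 2!×0!×1!×1!×2!×0! = 4
prefactor² = (2J+1)×Δ×N² = 1/2
  k=0: +1/(0!×1!×0!×1!×1!×0!) = 1
Σ = 1  ⇒  CG² = 1/2×1² = 1/2
CG = +√(1/2) = +0.707107

+0.707107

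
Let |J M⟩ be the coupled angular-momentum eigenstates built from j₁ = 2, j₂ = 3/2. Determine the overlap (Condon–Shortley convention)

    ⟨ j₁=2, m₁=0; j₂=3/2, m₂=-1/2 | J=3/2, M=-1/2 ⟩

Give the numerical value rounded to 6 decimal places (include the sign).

j₁+j₂−J=2  J+j₁−j₂=2  J−j₁+j₂=1  j₁+j₂+J+1=6
(j₁±m₁, j₂±m₂, J±M) = (2,2,1,2,1,2)
P² = 16/45
sum k=0..1:
  [0] +1/4 = 1/4
  [1] −1/1 = -1
S = -3/4
C² = P²·S² = 1/5 ; C = -0.447214

-0.447214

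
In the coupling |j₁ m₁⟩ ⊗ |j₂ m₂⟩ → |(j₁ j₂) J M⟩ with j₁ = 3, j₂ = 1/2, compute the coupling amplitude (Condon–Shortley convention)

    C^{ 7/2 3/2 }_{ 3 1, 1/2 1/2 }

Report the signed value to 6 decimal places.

√[8·0!6!1!/8! · 4!2!1!0!5!2!] = √(11520/7)
  +(−1)^0/∏(0,0,2,1,4,0)! = 1/48  (running 1/48)
⟨..|..⟩ = √(11520/7)·(1/48) = +0.845154

+0.845154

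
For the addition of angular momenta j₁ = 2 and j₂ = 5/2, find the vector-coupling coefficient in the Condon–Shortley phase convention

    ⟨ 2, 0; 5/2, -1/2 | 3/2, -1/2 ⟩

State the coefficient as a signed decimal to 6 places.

-0.239046

j₁+j₂−J=3  J+j₁−j₂=1  J−j₁+j₂=2  j₁+j₂+J+1=7
(j₁±m₁, j₂±m₂, J±M) = (2,2,2,3,1,2)
P² = 32/35
sum k=1..2:
  [1] −1/2 = -1/2
  [2] +1/4 = 1/4
S = -1/4
C² = P²·S² = 2/35 ; C = -0.239046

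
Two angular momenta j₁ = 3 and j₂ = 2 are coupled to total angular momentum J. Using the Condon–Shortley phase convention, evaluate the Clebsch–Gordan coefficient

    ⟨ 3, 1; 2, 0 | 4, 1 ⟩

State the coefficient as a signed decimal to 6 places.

j₁+j₂−J=1  J+j₁−j₂=5  J−j₁+j₂=3  j₁+j₂+J+1=10
(j₁±m₁, j₂±m₂, J±M) = (4,2,2,2,5,3)
P² = 1728/7
sum k=0..1:
  [0] +1/24 = 1/24
  [1] −1/48 = -1/48
S = 1/48
C² = P²·S² = 3/28 ; C = +0.327327

+√(3/28) ≈ +0.327327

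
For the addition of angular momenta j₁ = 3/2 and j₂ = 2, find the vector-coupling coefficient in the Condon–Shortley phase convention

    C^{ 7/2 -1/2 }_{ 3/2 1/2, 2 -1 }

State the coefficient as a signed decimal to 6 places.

+√(12/35) = +0.585540

j₁+j₂−J=0  J+j₁−j₂=3  J−j₁+j₂=4  j₁+j₂+J+1=8
(j₁±m₁, j₂±m₂, J±M) = (2,1,1,3,3,4)
P² = 1728/35
sum k=0..0:
  [0] +1/12 = 1/12
S = 1/12
C² = P²·S² = 12/35 ; C = +0.585540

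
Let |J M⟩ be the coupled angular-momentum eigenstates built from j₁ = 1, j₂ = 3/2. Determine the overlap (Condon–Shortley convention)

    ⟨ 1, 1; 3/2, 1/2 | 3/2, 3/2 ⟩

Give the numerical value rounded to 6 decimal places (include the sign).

+0.632456  (= +√(2/5))

j₁+j₂−J=1  J+j₁−j₂=1  J−j₁+j₂=2  j₁+j₂+J+1=5
(j₁±m₁, j₂±m₂, J±M) = (2,0,2,1,3,0)
P² = 8/5
sum k=0..0:
  [0] +1/2 = 1/2
S = 1/2
C² = P²·S² = 2/5 ; C = +0.632456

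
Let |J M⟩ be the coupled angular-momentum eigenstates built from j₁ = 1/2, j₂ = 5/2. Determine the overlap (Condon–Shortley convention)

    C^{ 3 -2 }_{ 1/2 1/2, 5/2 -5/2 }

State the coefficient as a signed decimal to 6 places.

+0.408248

j₁+j₂−J=0  J+j₁−j₂=1  J−j₁+j₂=5  j₁+j₂+J+1=7
(j₁±m₁, j₂±m₂, J±M) = (1,0,0,5,1,5)
P² = 2400
sum k=0..0:
  [0] +1/120 = 1/120
S = 1/120
C² = P²·S² = 1/6 ; C = +0.408248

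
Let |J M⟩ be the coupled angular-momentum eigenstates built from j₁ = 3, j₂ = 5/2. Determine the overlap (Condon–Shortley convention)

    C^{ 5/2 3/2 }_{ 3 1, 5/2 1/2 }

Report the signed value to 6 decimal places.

j₁+j₂−J=3  J+j₁−j₂=3  J−j₁+j₂=2  j₁+j₂+J+1=9
(j₁±m₁, j₂±m₂, J±M) = (4,2,3,2,4,1)
P² = 576/35
sum k=1..2:
  [1] −1/8 = -1/8
  [2] +1/12 = 1/12
S = -1/24
C² = P²·S² = 1/35 ; C = -0.169031

−√(1/35) = -0.169031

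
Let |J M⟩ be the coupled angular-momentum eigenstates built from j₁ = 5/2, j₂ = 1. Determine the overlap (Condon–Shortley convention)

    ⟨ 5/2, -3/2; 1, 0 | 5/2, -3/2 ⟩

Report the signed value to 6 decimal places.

j₁+j₂−J=1  J+j₁−j₂=4  J−j₁+j₂=1  j₁+j₂+J+1=7
(j₁±m₁, j₂±m₂, J±M) = (1,4,1,1,1,4)
P² = 576/35
sum k=0..1:
  [0] +1/24 = 1/24
  [1] −1/6 = -1/6
S = -1/8
C² = P²·S² = 9/35 ; C = -0.507093

−√(9/35) = -0.507093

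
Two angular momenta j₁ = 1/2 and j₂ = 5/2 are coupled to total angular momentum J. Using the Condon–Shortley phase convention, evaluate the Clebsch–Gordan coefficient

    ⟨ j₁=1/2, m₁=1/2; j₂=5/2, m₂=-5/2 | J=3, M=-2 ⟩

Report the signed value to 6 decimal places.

√[7·0!1!5!/7! · 1!0!0!5!1!5!] = √(2400)
  +(−1)^0/∏(0,0,0,0,1,5)! = 1/120  (running 1/120)
⟨..|..⟩ = √(2400)·(1/120) = +0.408248

+√(1/6) ≈ +0.408248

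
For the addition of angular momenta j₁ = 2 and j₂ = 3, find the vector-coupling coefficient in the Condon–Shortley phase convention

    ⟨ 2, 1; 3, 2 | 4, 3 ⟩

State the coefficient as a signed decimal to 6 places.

-0.223607

√[9·1!3!5!/10! · 3!1!5!1!7!1!] = √(6480)
  +(−1)^0/∏(0,1,1,5,2,0)! = 1/240  (running 1/240)
  +(−1)^1/∏(1,0,0,4,3,1)! = -1/144  (running -1/360)
⟨..|..⟩ = √(6480)·(-1/360) = -0.223607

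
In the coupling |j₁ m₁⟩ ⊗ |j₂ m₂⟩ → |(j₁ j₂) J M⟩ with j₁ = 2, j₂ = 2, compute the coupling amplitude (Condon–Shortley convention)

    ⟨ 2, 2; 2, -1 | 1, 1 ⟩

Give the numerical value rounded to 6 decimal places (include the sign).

j₁+j₂−J=3  J+j₁−j₂=1  J−j₁+j₂=1  j₁+j₂+J+1=6
(j₁±m₁, j₂±m₂, J±M) = (4,0,1,3,2,0)
P² = 36/5
sum k=0..0:
  [0] +1/6 = 1/6
S = 1/6
C² = P²·S² = 1/5 ; C = +0.447214

+√(1/5) ≈ +0.447214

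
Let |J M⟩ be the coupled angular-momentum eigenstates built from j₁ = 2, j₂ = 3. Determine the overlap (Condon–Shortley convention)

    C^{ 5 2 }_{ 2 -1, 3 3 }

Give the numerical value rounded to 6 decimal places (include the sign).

√[11·0!4!6!/11! · 1!3!6!0!7!3!] = √(622080)
  +(−1)^0/∏(0,0,3,6,1,0)! = 1/4320  (running 1/4320)
⟨..|..⟩ = √(622080)·(1/4320) = +0.182574

+0.182574  (= +√(1/30))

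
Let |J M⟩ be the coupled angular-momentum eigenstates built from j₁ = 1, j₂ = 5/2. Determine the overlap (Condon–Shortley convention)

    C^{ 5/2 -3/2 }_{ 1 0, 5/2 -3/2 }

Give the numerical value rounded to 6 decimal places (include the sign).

triangle: 1!×1!×4!/7! = 24/5040
(j±m)!: 1!×1!×1!×4!×1!×4! = 576
prefactor² = (2J+1)×Δ×N² = 576/35
  k=0: +1/(0!×1!×1!×1!×0!×3!) = 1/6
  k=1: −1/(1!×0!×0!×0!×1!×4!) = -1/24
Σ = 1/8  ⇒  CG² = 576/35×1/8² = 9/35
CG = +√(9/35) = +0.507093

+√(9/35) = +0.507093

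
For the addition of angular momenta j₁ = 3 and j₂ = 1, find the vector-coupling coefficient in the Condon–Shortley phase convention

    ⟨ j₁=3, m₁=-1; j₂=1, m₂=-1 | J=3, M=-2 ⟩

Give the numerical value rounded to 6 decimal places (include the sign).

triangle: 1!*5!*1!/8! = 120/40320
(j±m)!: 2!*4!*0!*2!*1!*5! = 11520
prefactor² = (2J+1)*Δ*N² = 240
  k=0: +1/(0!*1!*4!*0!*1!*1!) = 1/24
Σ = 1/24  ⇒  CG² = 240*1/24² = 5/12
CG = +√(5/12) = +0.645497

+0.645497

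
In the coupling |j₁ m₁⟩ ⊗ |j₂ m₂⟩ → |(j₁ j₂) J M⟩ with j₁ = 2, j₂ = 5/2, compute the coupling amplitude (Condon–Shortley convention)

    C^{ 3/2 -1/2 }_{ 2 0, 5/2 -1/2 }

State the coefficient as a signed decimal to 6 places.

√[4·3!1!2!/7! · 2!2!2!3!1!2!] = √(32/35)
  +(−1)^1/∏(1,2,1,1,0,1)! = -1/2  (running -1/2)
  +(−1)^2/∏(2,1,0,0,1,2)! = 1/4  (running -1/4)
⟨..|..⟩ = √(32/35)·(-1/4) = -0.239046

-0.239046  (= −√(2/35))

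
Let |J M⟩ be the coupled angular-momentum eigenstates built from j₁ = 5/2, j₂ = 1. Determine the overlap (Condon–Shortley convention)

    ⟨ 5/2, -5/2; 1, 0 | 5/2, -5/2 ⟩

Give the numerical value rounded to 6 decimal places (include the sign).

−√(5/7) ≈ -0.845154

j₁+j₂−J=1  J+j₁−j₂=4  J−j₁+j₂=1  j₁+j₂+J+1=7
(j₁±m₁, j₂±m₂, J±M) = (0,5,1,1,0,5)
P² = 2880/7
sum k=1..1:
  [1] −1/24 = -1/24
S = -1/24
C² = P²·S² = 5/7 ; C = -0.845154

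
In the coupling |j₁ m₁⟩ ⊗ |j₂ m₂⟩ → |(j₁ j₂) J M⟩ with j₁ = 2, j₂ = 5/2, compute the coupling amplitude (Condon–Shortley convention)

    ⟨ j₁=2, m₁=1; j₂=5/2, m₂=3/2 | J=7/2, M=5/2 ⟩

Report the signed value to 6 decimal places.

j₁+j₂−J=1  J+j₁−j₂=3  J−j₁+j₂=4  j₁+j₂+J+1=9
(j₁±m₁, j₂±m₂, J±M) = (3,1,4,1,6,1)
P² = 2304/7
sum k=0..1:
  [0] +1/48 = 1/48
  [1] −1/36 = -1/36
S = -1/144
C² = P²·S² = 1/63 ; C = -0.125988

-0.125988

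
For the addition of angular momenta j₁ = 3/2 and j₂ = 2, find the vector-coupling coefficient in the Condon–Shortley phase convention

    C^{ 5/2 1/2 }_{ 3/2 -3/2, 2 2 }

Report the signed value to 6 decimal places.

triangle: 1!×2!×3!/7! = 12/5040
(j±m)!: 0!×3!×4!×0!×3!×2! = 1728
prefactor² = (2J+1)×Δ×N² = 864/35
  k=1: −1/(1!×0!×2!×3!×0!×0!) = -1/12
Σ = -1/12  ⇒  CG² = 864/35×(-1/12)² = 6/35
CG = −√(6/35) = -0.414039

-0.414039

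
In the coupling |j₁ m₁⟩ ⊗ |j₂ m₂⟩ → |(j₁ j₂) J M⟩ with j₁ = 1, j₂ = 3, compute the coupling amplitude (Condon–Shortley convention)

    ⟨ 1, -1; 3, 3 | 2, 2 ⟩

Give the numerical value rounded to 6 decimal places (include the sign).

triangle: 2!×0!×4!/7! = 48/5040
(j±m)!: 0!×2!×6!×0!×4!×0! = 34560
prefactor² = (2J+1)×Δ×N² = 11520/7
  k=2: +1/(2!×0!×0!×4!×0!×0!) = 1/48
Σ = 1/48  ⇒  CG² = 11520/7×1/48² = 5/7
CG = +√(5/7) = +0.845154

+0.845154  (= +√(5/7))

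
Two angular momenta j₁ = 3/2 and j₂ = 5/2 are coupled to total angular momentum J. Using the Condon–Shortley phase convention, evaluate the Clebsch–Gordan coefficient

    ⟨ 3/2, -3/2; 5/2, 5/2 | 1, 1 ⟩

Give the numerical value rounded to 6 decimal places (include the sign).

−√(1/2) = -0.707107

√[3·3!0!2!/6! · 0!3!5!0!2!0!] = √(72)
  +(−1)^3/∏(3,0,0,2,0,0)! = -1/12  (running -1/12)
⟨..|..⟩ = √(72)·(-1/12) = -0.707107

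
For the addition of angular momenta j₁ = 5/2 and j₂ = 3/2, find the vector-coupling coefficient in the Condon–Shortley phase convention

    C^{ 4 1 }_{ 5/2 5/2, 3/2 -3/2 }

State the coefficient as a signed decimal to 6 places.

√[9·0!5!3!/9! · 5!0!0!3!5!3!] = √(64800/7)
  +(−1)^0/∏(0,0,0,0,5,3)! = 1/720  (running 1/720)
⟨..|..⟩ = √(64800/7)·(1/720) = +0.133631

+0.133631  (= +√(1/56))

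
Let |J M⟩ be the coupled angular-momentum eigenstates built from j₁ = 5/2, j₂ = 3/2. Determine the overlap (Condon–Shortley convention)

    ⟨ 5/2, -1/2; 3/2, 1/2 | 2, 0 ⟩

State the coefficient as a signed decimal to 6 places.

√[5·2!3!1!/7! · 2!3!2!1!2!2!] = √(8/7)
  +(−1)^1/∏(1,1,2,1,1,0)! = -1/2  (running -1/2)
  +(−1)^2/∏(2,0,1,0,2,1)! = 1/4  (running -1/4)
⟨..|..⟩ = √(8/7)·(-1/4) = -0.267261

-0.267261  (= −√(1/14))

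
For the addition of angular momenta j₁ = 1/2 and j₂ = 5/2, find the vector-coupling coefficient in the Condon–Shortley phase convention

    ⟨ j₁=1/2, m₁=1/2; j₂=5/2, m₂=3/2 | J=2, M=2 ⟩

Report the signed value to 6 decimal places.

+√(1/6) ≈ +0.408248

triangle: 1!*0!*4!/6! = 24/720
(j±m)!: 1!*0!*4!*1!*4!*0! = 576
prefactor² = (2J+1)*Δ*N² = 96
  k=0: +1/(0!*1!*0!*4!*0!*0!) = 1/24
Σ = 1/24  ⇒  CG² = 96*1/24² = 1/6
CG = +√(1/6) = +0.408248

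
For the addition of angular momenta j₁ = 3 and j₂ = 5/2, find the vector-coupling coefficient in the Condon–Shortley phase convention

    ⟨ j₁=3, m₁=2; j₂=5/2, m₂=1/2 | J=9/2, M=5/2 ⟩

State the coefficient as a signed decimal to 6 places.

+0.497468  (= +√(49/198))

triangle: 1!*5!*4!/11! = 2880/39916800
(j±m)!: 5!*1!*3!*2!*7!*2! = 14515200
prefactor² = (2J+1)*Δ*N² = 115200/11
  k=0: +1/(0!*1!*1!*3!*4!*1!) = 1/144
  k=1: −1/(1!*0!*0!*2!*5!*2!) = -1/480
Σ = 7/1440  ⇒  CG² = 115200/11*7/1440² = 49/198
CG = +√(49/198) = +0.497468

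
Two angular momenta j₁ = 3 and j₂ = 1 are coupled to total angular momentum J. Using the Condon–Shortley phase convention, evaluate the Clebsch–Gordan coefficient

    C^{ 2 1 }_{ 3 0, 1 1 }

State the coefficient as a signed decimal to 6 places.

+0.377964  (= +√(1/7))

triangle: 2!*4!*0!/7! = 48/5040
(j±m)!: 3!*3!*2!*0!*3!*1! = 432
prefactor² = (2J+1)*Δ*N² = 144/7
  k=2: +1/(2!*0!*1!*0!*3!*0!) = 1/12
Σ = 1/12  ⇒  CG² = 144/7*1/12² = 1/7
CG = +√(1/7) = +0.377964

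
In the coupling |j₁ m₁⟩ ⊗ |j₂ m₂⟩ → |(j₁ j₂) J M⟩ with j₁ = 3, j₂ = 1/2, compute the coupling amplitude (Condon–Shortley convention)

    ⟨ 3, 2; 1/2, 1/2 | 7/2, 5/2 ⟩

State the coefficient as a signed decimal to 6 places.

triangle: 0!*6!*1!/8! = 720/40320
(j±m)!: 5!*1!*1!*0!*6!*1! = 86400
prefactor² = (2J+1)*Δ*N² = 86400/7
  k=0: +1/(0!*0!*1!*1!*5!*0!) = 1/120
Σ = 1/120  ⇒  CG² = 86400/7*1/120² = 6/7
CG = +√(6/7) = +0.925820

+0.925820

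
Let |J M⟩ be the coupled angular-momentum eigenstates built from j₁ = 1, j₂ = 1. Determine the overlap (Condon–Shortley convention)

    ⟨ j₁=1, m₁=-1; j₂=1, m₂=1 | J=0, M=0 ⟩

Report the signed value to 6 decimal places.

triangle: 2!·0!·0!/3! = 2/6
(j±m)!: 0!·2!·2!·0!·0!·0! = 4
prefactor² = (2J+1)·Δ·N² = 4/3
  k=2: +1/(2!·0!·0!·0!·0!·0!) = 1/2
Σ = 1/2  ⇒  CG² = 4/3·1/2² = 1/3
CG = +√(1/3) = +0.577350

+0.577350  (= +√(1/3))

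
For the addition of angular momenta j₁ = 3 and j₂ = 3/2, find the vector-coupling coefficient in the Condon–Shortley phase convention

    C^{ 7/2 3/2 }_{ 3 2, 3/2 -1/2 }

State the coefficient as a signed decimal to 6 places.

+√(3/7) ≈ +0.654654

triangle: 1!*5!*2!/9! = 240/362880
(j±m)!: 5!*1!*1!*2!*5!*2! = 57600
prefactor² = (2J+1)*Δ*N² = 6400/21
  k=0: +1/(0!*1!*1!*1!*4!*1!) = 1/24
  k=1: −1/(1!*0!*0!*0!*5!*2!) = -1/240
Σ = 3/80  ⇒  CG² = 6400/21*3/80² = 3/7
CG = +√(3/7) = +0.654654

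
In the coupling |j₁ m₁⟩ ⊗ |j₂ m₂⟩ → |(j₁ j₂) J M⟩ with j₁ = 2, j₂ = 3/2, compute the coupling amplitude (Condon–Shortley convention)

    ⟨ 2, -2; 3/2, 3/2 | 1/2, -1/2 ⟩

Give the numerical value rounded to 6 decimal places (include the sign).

j₁+j₂−J=3  J+j₁−j₂=1  J−j₁+j₂=0  j₁+j₂+J+1=5
(j₁±m₁, j₂±m₂, J±M) = (0,4,3,0,0,1)
P² = 72/5
sum k=3..3:
  [3] −1/6 = -1/6
S = -1/6
C² = P²·S² = 2/5 ; C = -0.632456

−√(2/5) = -0.632456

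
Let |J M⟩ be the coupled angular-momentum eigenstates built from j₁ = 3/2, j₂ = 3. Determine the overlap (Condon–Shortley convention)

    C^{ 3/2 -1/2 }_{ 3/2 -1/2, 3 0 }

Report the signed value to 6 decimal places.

+√(9/35) = +0.507093

j₁+j₂−J=3  J+j₁−j₂=0  J−j₁+j₂=3  j₁+j₂+J+1=7
(j₁±m₁, j₂±m₂, J±M) = (1,2,3,3,1,2)
P² = 144/35
sum k=2..2:
  [2] +1/4 = 1/4
S = 1/4
C² = P²·S² = 9/35 ; C = +0.507093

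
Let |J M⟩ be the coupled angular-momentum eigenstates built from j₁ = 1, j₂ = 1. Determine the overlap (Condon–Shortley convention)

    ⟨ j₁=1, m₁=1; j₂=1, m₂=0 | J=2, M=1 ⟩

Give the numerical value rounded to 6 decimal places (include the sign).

√[5·0!2!2!/5! · 2!0!1!1!3!1!] = √(2)
  +(−1)^0/∏(0,0,0,1,2,1)! = 1/2  (running 1/2)
⟨..|..⟩ = √(2)·(1/2) = +0.707107

+0.707107  (= +√(1/2))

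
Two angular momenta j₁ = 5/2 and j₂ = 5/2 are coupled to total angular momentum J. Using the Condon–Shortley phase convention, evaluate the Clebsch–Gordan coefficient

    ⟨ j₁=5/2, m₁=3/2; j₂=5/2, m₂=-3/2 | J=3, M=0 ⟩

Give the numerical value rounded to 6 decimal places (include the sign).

+√(49/180) = +0.521749

√[7·2!3!3!/9! · 4!1!1!4!3!3!] = √(144/5)
  +(−1)^0/∏(0,2,1,1,2,2)! = 1/8  (running 1/8)
  +(−1)^1/∏(1,1,0,0,3,3)! = -1/36  (running 7/72)
⟨..|..⟩ = √(144/5)·(7/72) = +0.521749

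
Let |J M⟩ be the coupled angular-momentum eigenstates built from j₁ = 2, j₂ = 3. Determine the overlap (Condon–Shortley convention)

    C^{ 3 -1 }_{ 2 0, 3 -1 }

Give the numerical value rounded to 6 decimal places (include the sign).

−√(3/20) ≈ -0.387298

√[7·2!2!4!/9! · 2!2!2!4!2!4!] = √(256/15)
  +(−1)^0/∏(0,2,2,2,0,2)! = 1/16  (running 1/16)
  +(−1)^1/∏(1,1,1,1,1,3)! = -1/6  (running -5/48)
  +(−1)^2/∏(2,0,0,0,2,4)! = 1/96  (running -3/32)
⟨..|..⟩ = √(256/15)·(-3/32) = -0.387298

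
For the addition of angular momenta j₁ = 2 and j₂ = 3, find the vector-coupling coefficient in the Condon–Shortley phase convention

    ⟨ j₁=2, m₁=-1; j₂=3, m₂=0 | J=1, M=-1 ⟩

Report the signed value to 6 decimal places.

−√(3/35) ≈ -0.292770

j₁+j₂−J=4  J+j₁−j₂=0  J−j₁+j₂=2  j₁+j₂+J+1=7
(j₁±m₁, j₂±m₂, J±M) = (1,3,3,3,0,2)
P² = 432/35
sum k=3..3:
  [3] −1/12 = -1/12
S = -1/12
C² = P²·S² = 3/35 ; C = -0.292770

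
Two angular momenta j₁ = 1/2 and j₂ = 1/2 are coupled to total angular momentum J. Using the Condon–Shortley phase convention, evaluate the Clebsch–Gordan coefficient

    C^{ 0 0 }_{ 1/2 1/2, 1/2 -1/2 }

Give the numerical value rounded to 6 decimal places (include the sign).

+0.707107  (= +√(1/2))

√[1·1!0!0!/2! · 1!0!0!1!0!0!] = √(1/2)
  +(−1)^0/∏(0,1,0,0,0,0)! = 1  (running 1)
⟨..|..⟩ = √(1/2)·(1) = +0.707107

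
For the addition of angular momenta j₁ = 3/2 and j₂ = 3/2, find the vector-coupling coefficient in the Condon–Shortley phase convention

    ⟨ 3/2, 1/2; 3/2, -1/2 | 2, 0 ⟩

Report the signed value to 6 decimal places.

+√(1/4) = +0.500000

j₁+j₂−J=1  J+j₁−j₂=2  J−j₁+j₂=2  j₁+j₂+J+1=6
(j₁±m₁, j₂±m₂, J±M) = (2,1,1,2,2,2)
P² = 4/9
sum k=0..1:
  [0] +1/1 = 1
  [1] −1/4 = -1/4
S = 3/4
C² = P²·S² = 1/4 ; C = +0.500000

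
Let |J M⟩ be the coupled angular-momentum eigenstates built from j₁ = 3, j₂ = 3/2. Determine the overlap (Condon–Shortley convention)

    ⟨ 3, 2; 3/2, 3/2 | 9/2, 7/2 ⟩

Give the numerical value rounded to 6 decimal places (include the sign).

triangle: 0!×6!×3!/10! = 4320/3628800
(j±m)!: 5!×1!×3!×0!×8!×1! = 29030400
prefactor² = (2J+1)×Δ×N² = 345600
  k=0: +1/(0!×0!×1!×3!×5!×0!) = 1/720
Σ = 1/720  ⇒  CG² = 345600×1/720² = 2/3
CG = +√(2/3) = +0.816497

+0.816497  (= +√(2/3))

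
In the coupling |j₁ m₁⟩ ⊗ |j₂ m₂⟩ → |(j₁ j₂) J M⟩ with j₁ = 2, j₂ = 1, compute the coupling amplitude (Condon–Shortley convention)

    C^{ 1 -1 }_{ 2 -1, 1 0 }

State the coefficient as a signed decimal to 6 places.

√[3·2!2!0!/5! · 1!3!1!1!0!2!] = √(6/5)
  +(−1)^1/∏(1,1,2,0,0,0)! = -1/2  (running -1/2)
⟨..|..⟩ = √(6/5)·(-1/2) = -0.547723

−√(3/10) = -0.547723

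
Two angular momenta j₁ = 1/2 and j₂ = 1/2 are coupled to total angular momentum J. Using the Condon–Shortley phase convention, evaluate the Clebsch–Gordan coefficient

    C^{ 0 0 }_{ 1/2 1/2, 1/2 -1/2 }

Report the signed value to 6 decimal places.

+√(1/2) ≈ +0.707107

triangle: 1!*0!*0!/2! = 1/2
(j±m)!: 1!*0!*0!*1!*0!*0! = 1
prefactor² = (2J+1)*Δ*N² = 1/2
  k=0: +1/(0!*1!*0!*0!*0!*0!) = 1
Σ = 1  ⇒  CG² = 1/2*1² = 1/2
CG = +√(1/2) = +0.707107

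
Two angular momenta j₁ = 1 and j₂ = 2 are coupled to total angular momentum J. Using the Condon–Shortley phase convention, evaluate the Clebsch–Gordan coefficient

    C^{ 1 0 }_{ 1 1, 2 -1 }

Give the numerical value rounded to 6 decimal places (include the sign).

+√(3/10) = +0.547723

j₁+j₂−J=2  J+j₁−j₂=0  J−j₁+j₂=2  j₁+j₂+J+1=5
(j₁±m₁, j₂±m₂, J±M) = (2,0,1,3,1,1)
P² = 6/5
sum k=0..0:
  [0] +1/2 = 1/2
S = 1/2
C² = P²·S² = 3/10 ; C = +0.547723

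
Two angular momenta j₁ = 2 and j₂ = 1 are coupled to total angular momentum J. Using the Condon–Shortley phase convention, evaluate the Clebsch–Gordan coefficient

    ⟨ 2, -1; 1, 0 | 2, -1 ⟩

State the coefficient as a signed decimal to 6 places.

-0.408248  (= −√(1/6))

triangle: 1!×3!×1!/6! = 6/720
(j±m)!: 1!×3!×1!×1!×1!×3! = 36
prefactor² = (2J+1)×Δ×N² = 3/2
  k=0: +1/(0!×1!×3!×1!×0!×0!) = 1/6
  k=1: −1/(1!×0!×2!×0!×1!×1!) = -1/2
Σ = -1/3  ⇒  CG² = 3/2×(-1/3)² = 1/6
CG = −√(1/6) = -0.408248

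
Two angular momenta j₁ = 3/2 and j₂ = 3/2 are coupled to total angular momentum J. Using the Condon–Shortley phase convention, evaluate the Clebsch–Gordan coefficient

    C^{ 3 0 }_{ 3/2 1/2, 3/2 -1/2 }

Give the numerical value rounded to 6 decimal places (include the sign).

+√(9/20) ≈ +0.670820

triangle: 0!×3!×3!/7! = 36/5040
(j±m)!: 2!×1!×1!×2!×3!×3! = 144
prefactor² = (2J+1)×Δ×N² = 36/5
  k=0: +1/(0!×0!×1!×1!×2!×2!) = 1/4
Σ = 1/4  ⇒  CG² = 36/5×1/4² = 9/20
CG = +√(9/20) = +0.670820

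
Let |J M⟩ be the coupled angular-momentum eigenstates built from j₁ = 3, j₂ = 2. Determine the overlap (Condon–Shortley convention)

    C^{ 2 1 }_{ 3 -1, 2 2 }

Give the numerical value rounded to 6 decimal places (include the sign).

-0.462910  (= −√(3/14))

√[5·3!3!1!/8! · 2!4!4!0!3!1!] = √(216/7)
  +(−1)^3/∏(3,0,1,1,2,0)! = -1/12  (running -1/12)
⟨..|..⟩ = √(216/7)·(-1/12) = -0.462910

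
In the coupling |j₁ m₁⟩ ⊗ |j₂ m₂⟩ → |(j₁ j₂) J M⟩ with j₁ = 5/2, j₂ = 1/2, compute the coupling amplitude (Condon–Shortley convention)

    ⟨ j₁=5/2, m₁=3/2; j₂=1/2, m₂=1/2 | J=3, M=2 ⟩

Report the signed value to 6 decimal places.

+0.912871  (= +√(5/6))

triangle: 0!·5!·1!/7! = 120/5040
(j±m)!: 4!·1!·1!·0!·5!·1! = 2880
prefactor² = (2J+1)·Δ·N² = 480
  k=0: +1/(0!·0!·1!·1!·4!·0!) = 1/24
Σ = 1/24  ⇒  CG² = 480·1/24² = 5/6
CG = +√(5/6) = +0.912871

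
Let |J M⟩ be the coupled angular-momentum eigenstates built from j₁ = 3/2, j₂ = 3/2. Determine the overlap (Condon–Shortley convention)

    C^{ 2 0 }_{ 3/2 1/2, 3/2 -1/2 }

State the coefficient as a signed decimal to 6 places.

j₁+j₂−J=1  J+j₁−j₂=2  J−j₁+j₂=2  j₁+j₂+J+1=6
(j₁±m₁, j₂±m₂, J±M) = (2,1,1,2,2,2)
P² = 4/9
sum k=0..1:
  [0] +1/1 = 1
  [1] −1/4 = -1/4
S = 3/4
C² = P²·S² = 1/4 ; C = +0.500000

+√(1/4) ≈ +0.500000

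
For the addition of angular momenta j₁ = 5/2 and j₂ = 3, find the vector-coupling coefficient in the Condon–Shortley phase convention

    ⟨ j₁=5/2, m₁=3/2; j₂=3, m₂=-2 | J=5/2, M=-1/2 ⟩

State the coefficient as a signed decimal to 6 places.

√[6·3!2!3!/9! · 4!1!1!5!2!3!] = √(288/7)
  +(−1)^0/∏(0,3,1,1,1,2)! = 1/12  (running 1/12)
  +(−1)^1/∏(1,2,0,0,2,3)! = -1/24  (running 1/24)
⟨..|..⟩ = √(288/7)·(1/24) = +0.267261

+0.267261  (= +√(1/14))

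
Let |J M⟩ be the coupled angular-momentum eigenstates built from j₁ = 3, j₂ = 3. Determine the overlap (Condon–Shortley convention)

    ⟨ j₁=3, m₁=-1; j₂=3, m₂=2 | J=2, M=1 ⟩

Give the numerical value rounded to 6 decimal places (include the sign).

√[5·4!2!2!/9! · 2!4!5!1!3!1!] = √(320/7)
  +(−1)^3/∏(3,1,1,2,1,0)! = -1/12  (running -1/12)
  +(−1)^4/∏(4,0,0,1,2,1)! = 1/48  (running -1/16)
⟨..|..⟩ = √(320/7)·(-1/16) = -0.422577

-0.422577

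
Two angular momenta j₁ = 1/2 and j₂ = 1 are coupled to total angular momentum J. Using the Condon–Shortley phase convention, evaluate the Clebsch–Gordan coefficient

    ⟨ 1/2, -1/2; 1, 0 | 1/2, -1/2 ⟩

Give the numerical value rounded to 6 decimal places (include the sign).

-0.577350

√[2·1!0!1!/3! · 0!1!1!1!0!1!] = √(1/3)
  +(−1)^1/∏(1,0,0,0,0,1)! = -1  (running -1)
⟨..|..⟩ = √(1/3)·(-1) = -0.577350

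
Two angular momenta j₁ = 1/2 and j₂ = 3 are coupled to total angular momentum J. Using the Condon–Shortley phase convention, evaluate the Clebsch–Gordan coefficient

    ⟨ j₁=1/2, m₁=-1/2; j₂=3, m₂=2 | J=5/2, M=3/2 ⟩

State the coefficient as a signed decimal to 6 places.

-0.845154  (= −√(5/7))

triangle: 1!×0!×5!/7! = 120/5040
(j±m)!: 0!×1!×5!×1!×4!×1! = 2880
prefactor² = (2J+1)×Δ×N² = 2880/7
  k=1: −1/(1!×0!×0!×4!×0!×1!) = -1/24
Σ = -1/24  ⇒  CG² = 2880/7×(-1/24)² = 5/7
CG = −√(5/7) = -0.845154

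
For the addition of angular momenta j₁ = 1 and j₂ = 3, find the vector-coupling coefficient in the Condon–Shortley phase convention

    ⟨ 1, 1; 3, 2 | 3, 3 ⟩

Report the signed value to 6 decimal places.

+√(1/4) = +0.500000

j₁+j₂−J=1  J+j₁−j₂=1  J−j₁+j₂=5  j₁+j₂+J+1=8
(j₁±m₁, j₂±m₂, J±M) = (2,0,5,1,6,0)
P² = 3600
sum k=0..0:
  [0] +1/120 = 1/120
S = 1/120
C² = P²·S² = 1/4 ; C = +0.500000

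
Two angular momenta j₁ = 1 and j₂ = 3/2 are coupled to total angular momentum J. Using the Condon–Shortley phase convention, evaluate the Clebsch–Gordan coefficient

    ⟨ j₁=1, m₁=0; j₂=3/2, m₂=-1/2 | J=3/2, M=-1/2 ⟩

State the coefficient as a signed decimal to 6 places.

+0.258199

triangle: 1!*1!*2!/5! = 2/120
(j±m)!: 1!*1!*1!*2!*1!*2! = 4
prefactor² = (2J+1)*Δ*N² = 4/15
  k=0: +1/(0!*1!*1!*1!*0!*1!) = 1
  k=1: −1/(1!*0!*0!*0!*1!*2!) = -1/2
Σ = 1/2  ⇒  CG² = 4/15*1/2² = 1/15
CG = +√(1/15) = +0.258199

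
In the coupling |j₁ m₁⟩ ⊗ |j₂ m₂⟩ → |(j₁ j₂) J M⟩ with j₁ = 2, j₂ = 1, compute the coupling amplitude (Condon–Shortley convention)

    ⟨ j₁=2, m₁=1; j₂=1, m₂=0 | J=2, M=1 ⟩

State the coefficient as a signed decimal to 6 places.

triangle: 1!*3!*1!/6! = 6/720
(j±m)!: 3!*1!*1!*1!*3!*1! = 36
prefactor² = (2J+1)*Δ*N² = 3/2
  k=0: +1/(0!*1!*1!*1!*2!*0!) = 1/2
  k=1: −1/(1!*0!*0!*0!*3!*1!) = -1/6
Σ = 1/3  ⇒  CG² = 3/2*1/3² = 1/6
CG = +√(1/6) = +0.408248

+0.408248  (= +√(1/6))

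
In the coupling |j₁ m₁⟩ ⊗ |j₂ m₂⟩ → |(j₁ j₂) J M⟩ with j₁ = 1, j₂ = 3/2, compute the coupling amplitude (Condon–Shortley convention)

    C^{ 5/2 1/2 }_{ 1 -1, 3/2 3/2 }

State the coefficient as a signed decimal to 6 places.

√[6·0!2!3!/6! · 0!2!3!0!3!2!] = √(72/5)
  +(−1)^0/∏(0,0,2,3,0,0)! = 1/12  (running 1/12)
⟨..|..⟩ = √(72/5)·(1/12) = +0.316228

+0.316228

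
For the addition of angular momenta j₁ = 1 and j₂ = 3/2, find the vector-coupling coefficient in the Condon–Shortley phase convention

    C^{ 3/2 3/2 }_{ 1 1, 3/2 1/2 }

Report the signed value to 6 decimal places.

j₁+j₂−J=1  J+j₁−j₂=1  J−j₁+j₂=2  j₁+j₂+J+1=5
(j₁±m₁, j₂±m₂, J±M) = (2,0,2,1,3,0)
P² = 8/5
sum k=0..0:
  [0] +1/2 = 1/2
S = 1/2
C² = P²·S² = 2/5 ; C = +0.632456

+0.632456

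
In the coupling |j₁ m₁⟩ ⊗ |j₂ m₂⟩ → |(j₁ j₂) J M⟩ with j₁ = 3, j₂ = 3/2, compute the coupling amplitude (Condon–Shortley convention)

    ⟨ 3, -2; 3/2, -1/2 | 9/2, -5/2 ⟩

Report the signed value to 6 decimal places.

√[10·0!6!3!/10! · 1!5!1!2!2!7!] = √(28800)
  +(−1)^0/∏(0,0,5,1,1,2)! = 1/240  (running 1/240)
⟨..|..⟩ = √(28800)·(1/240) = +0.707107

+√(1/2) ≈ +0.707107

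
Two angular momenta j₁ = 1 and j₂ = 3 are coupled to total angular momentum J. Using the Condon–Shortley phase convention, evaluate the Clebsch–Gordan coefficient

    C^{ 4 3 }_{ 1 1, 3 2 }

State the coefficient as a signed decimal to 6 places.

+0.866025  (= +√(3/4))

√[9·0!2!6!/9! · 2!0!5!1!7!1!] = √(43200)
  +(−1)^0/∏(0,0,0,5,2,1)! = 1/240  (running 1/240)
⟨..|..⟩ = √(43200)·(1/240) = +0.866025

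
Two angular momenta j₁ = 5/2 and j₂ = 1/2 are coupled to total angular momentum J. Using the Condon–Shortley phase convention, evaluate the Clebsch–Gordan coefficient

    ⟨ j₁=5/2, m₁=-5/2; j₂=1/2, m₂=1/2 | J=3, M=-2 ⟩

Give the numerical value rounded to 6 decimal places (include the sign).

+√(1/6) ≈ +0.408248

j₁+j₂−J=0  J+j₁−j₂=5  J−j₁+j₂=1  j₁+j₂+J+1=7
(j₁±m₁, j₂±m₂, J±M) = (0,5,1,0,1,5)
P² = 2400
sum k=0..0:
  [0] +1/120 = 1/120
S = 1/120
C² = P²·S² = 1/6 ; C = +0.408248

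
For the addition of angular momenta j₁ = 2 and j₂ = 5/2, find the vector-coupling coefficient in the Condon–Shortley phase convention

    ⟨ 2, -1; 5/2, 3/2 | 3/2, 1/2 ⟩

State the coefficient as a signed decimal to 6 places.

j₁+j₂−J=3  J+j₁−j₂=1  J−j₁+j₂=2  j₁+j₂+J+1=7
(j₁±m₁, j₂±m₂, J±M) = (1,3,4,1,2,1)
P² = 96/35
sum k=2..3:
  [2] +1/4 = 1/4
  [3] −1/6 = -1/6
S = 1/12
C² = P²·S² = 2/105 ; C = +0.138013

+√(2/105) = +0.138013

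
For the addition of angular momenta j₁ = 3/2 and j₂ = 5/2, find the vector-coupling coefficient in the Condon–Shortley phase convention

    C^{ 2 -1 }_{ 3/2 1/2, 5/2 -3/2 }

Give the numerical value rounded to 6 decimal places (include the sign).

+0.154303  (= +√(1/42))

triangle: 2!·1!·3!/7! = 12/5040
(j±m)!: 2!·1!·1!·4!·1!·3! = 288
prefactor² = (2J+1)·Δ·N² = 24/7
  k=0: +1/(0!·2!·1!·1!·0!·2!) = 1/4
  k=1: −1/(1!·1!·0!·0!·1!·3!) = -1/6
Σ = 1/12  ⇒  CG² = 24/7·1/12² = 1/42
CG = +√(1/42) = +0.154303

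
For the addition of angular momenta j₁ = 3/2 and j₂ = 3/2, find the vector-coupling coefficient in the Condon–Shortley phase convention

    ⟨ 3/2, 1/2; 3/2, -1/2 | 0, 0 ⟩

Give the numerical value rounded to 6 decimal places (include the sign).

−√(1/4) = -0.500000

√[1·3!0!0!/4! · 2!1!1!2!0!0!] = √(1)
  +(−1)^1/∏(1,2,0,0,0,0)! = -1/2  (running -1/2)
⟨..|..⟩ = √(1)·(-1/2) = -0.500000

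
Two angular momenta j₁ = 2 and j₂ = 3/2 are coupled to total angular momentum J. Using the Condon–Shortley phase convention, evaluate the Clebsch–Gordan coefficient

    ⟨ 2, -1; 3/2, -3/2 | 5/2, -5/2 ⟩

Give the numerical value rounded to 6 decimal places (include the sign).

j₁+j₂−J=1  J+j₁−j₂=3  J−j₁+j₂=2  j₁+j₂+J+1=7
(j₁±m₁, j₂±m₂, J±M) = (1,3,0,3,0,5)
P² = 432/7
sum k=0..0:
  [0] +1/12 = 1/12
S = 1/12
C² = P²·S² = 3/7 ; C = +0.654654

+√(3/7) = +0.654654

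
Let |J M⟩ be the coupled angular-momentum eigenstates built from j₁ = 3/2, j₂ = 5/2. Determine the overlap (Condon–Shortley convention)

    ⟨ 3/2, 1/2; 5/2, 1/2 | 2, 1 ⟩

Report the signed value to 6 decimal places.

−√(25/84) = -0.545545

j₁+j₂−J=2  J+j₁−j₂=1  J−j₁+j₂=3  j₁+j₂+J+1=7
(j₁±m₁, j₂±m₂, J±M) = (2,1,3,2,3,1)
P² = 12/7
sum k=0..1:
  [0] +1/12 = 1/12
  [1] −1/2 = -1/2
S = -5/12
C² = P²·S² = 25/84 ; C = -0.545545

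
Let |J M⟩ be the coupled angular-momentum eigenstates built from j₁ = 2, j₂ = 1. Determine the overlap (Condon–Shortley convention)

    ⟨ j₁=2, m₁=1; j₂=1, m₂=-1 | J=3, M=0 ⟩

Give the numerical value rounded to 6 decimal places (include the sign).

+0.447214  (= +√(1/5))

j₁+j₂−J=0  J+j₁−j₂=4  J−j₁+j₂=2  j₁+j₂+J+1=7
(j₁±m₁, j₂±m₂, J±M) = (3,1,0,2,3,3)
P² = 144/5
sum k=0..0:
  [0] +1/12 = 1/12
S = 1/12
C² = P²·S² = 1/5 ; C = +0.447214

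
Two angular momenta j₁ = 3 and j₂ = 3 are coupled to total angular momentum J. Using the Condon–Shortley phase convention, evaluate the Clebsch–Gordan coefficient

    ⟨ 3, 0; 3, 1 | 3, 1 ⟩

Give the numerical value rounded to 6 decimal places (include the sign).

+√(1/6) = +0.408248

triangle: 3!·3!·3!/10! = 216/3628800
(j±m)!: 3!·3!·4!·2!·4!·2! = 82944
prefactor² = (2J+1)·Δ·N² = 864/25
  k=1: −1/(1!·2!·2!·3!·1!·0!) = -1/24
  k=2: +1/(2!·1!·1!·2!·2!·1!) = 1/8
  k=3: −1/(3!·0!·0!·1!·3!·2!) = -1/72
Σ = 5/72  ⇒  CG² = 864/25·5/72² = 1/6
CG = +√(1/6) = +0.408248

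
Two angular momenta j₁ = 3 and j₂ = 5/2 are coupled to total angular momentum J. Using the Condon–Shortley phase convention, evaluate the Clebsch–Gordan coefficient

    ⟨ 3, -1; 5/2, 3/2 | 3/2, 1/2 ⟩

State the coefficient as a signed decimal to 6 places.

triangle: 4!×2!×1!/8! = 48/40320
(j±m)!: 2!×4!×4!×1!×2!×1! = 2304
prefactor² = (2J+1)×Δ×N² = 384/35
  k=3: −1/(3!×1!×1!×1!×1!×0!) = -1/6
  k=4: +1/(4!×0!×0!×0!×2!×1!) = 1/48
Σ = -7/48  ⇒  CG² = 384/35×(-7/48)² = 7/30
CG = −√(7/30) = -0.483046

−√(7/30) = -0.483046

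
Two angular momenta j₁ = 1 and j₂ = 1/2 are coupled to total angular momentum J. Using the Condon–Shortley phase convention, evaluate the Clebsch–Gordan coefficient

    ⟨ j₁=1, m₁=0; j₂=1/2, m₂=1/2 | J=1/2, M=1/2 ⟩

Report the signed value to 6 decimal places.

−√(1/3) = -0.577350

triangle: 1!*1!*0!/3! = 1/6
(j±m)!: 1!*1!*1!*0!*1!*0! = 1
prefactor² = (2J+1)*Δ*N² = 1/3
  k=1: −1/(1!*0!*0!*0!*1!*0!) = -1
Σ = -1  ⇒  CG² = 1/3*(-1)² = 1/3
CG = −√(1/3) = -0.577350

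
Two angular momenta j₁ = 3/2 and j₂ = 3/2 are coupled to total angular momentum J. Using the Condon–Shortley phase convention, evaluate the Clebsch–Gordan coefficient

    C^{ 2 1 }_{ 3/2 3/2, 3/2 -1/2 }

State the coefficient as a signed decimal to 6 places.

j₁+j₂−J=1  J+j₁−j₂=2  J−j₁+j₂=2  j₁+j₂+J+1=6
(j₁±m₁, j₂±m₂, J±M) = (3,0,1,2,3,1)
P² = 2
sum k=0..0:
  [0] +1/2 = 1/2
S = 1/2
C² = P²·S² = 1/2 ; C = +0.707107

+√(1/2) = +0.707107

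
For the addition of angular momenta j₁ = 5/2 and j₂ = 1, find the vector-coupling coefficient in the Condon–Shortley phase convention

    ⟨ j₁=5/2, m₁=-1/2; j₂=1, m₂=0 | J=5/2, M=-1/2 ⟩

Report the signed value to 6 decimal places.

-0.169031  (= −√(1/35))

j₁+j₂−J=1  J+j₁−j₂=4  J−j₁+j₂=1  j₁+j₂+J+1=7
(j₁±m₁, j₂±m₂, J±M) = (2,3,1,1,2,3)
P² = 144/35
sum k=0..1:
  [0] +1/6 = 1/6
  [1] −1/4 = -1/4
S = -1/12
C² = P²·S² = 1/35 ; C = -0.169031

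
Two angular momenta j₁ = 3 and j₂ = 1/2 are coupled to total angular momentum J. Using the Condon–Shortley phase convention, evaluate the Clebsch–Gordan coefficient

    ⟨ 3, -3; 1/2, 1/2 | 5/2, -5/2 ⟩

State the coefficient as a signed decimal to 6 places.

√[6·1!5!0!/7! · 0!6!1!0!0!5!] = √(86400/7)
  +(−1)^1/∏(1,0,5,0,0,0)! = -1/120  (running -1/120)
⟨..|..⟩ = √(86400/7)·(-1/120) = -0.925820

−√(6/7) ≈ -0.925820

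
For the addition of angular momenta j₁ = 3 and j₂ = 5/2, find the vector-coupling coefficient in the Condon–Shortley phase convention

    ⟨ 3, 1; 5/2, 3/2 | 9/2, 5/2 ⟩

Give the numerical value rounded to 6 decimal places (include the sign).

-0.317821

triangle: 1!×5!×4!/11! = 2880/39916800
(j±m)!: 4!×2!×4!×1!×7!×2! = 11612160
prefactor² = (2J+1)×Δ×N² = 92160/11
  k=0: +1/(0!×1!×2!×4!×3!×0!) = 1/288
  k=1: −1/(1!×0!×1!×3!×4!×1!) = -1/144
Σ = -1/288  ⇒  CG² = 92160/11×(-1/288)² = 10/99
CG = −√(10/99) = -0.317821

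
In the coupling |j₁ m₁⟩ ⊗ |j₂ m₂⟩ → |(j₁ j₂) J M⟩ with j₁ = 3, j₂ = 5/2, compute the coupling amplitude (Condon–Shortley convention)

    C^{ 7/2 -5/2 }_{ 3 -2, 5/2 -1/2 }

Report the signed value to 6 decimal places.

triangle: 2!·4!·3!/10! = 288/3628800
(j±m)!: 1!·5!·2!·3!·1!·6! = 1036800
prefactor² = (2J+1)·Δ·N² = 4608/7
  k=1: −1/(1!·1!·4!·1!·0!·2!) = -1/48
  k=2: +1/(2!·0!·3!·0!·1!·3!) = 1/72
Σ = -1/144  ⇒  CG² = 4608/7·(-1/144)² = 2/63
CG = −√(2/63) = -0.178174

−√(2/63) ≈ -0.178174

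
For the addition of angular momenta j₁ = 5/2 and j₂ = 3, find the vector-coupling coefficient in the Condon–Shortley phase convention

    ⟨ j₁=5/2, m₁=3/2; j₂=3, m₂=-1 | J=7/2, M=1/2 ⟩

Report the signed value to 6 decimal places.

+0.356348

triangle: 2!*3!*4!/10! = 288/3628800
(j±m)!: 4!*1!*2!*4!*4!*3! = 165888
prefactor² = (2J+1)*Δ*N² = 18432/175
  k=0: +1/(0!*2!*1!*2!*2!*2!) = 1/16
  k=1: −1/(1!*1!*0!*1!*3!*3!) = -1/36
Σ = 5/144  ⇒  CG² = 18432/175*5/144² = 8/63
CG = +√(8/63) = +0.356348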